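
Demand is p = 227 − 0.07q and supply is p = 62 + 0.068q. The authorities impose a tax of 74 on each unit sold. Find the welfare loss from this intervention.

Competitive equilibrium: 227 − 0.07q = 62 + 0.068q → q* = 1195.6522, p* = 143.3043.
With the tax, the buyer price exceeds the seller price by 74: (227 − 0.07q) − (62 + 0.068q) = 74 → q' = 659.4203.
Δq = 1195.6522 − 659.4203 = 536.2319; the wedge equals the tax, 74.
The triangle = ½ × 536.2319 × 74 = 19840.58.

19840.58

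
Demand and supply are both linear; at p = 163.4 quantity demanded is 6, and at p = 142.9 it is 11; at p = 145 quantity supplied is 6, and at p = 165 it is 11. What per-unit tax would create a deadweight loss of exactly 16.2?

16.2

Demand slope = (142.9 − 163.4)/(11 − 6) = −4.1, so p = 188 − 4.1q.
Supply slope = (165 − 145)/(11 − 6) = 4, so p = 121 + 4q.
Competitive equilibrium: 188 − 4.1q = 121 + 4q → q* = 8.2716, p* = 154.0864.
A tax t gives Δq = t/8.1 and wedge t, so DWL = t²/16.2.
t²/16.2 = 16.2 → t² = 262.44 → t = 16.2.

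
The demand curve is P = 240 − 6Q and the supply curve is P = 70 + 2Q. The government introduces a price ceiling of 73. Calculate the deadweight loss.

Competitive equilibrium: 240 − 6Q = 70 + 2Q → Q* = 21.25, P* = 112.5.
At the ceiling P = 73, quantity supplied = (73 − 70)/2 = 1.5.
Willingness to pay at Q' = 1.5: 240 − 6·1.5 = 231.
ΔQ = 21.25 − 1.5 = 19.75; wedge = 231 − 73 = 158.
DWL = ½ × 19.75 × 158 = 1560.25.

1560.25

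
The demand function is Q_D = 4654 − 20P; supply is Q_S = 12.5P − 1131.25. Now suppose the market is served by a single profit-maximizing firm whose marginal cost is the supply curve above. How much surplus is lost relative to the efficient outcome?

6000.96

In inverse form: demand P = 232.7 − 0.05Q, supply P = 90.5 + 0.08Q.
Competitive equilibrium: 232.7 − 0.05Q = 90.5 + 0.08Q → Q* = 1093.8462, P* = 178.0077.
Marginal revenue: MR = 232.7 − 0.1Q. Set MR = MC: 232.7 − 0.1Q = 90.5 + 0.08Q → Q_m = 790.
Price P_m = 232.7 − 0.05·790 = 193.2; MC(Q_m) = 90.5 + 0.08·790 = 153.7.
Competitive Q* = 1093.8462, so ΔQ = 303.8462; wedge = 193.2 − 153.7 = 39.5.
DWL = ½ × 303.8462 × 39.5 = 6000.96.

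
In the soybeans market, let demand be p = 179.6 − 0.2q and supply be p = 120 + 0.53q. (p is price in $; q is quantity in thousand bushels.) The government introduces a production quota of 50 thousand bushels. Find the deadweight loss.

Competitive equilibrium: 179.6 − 0.2q = 120 + 0.53q → q* = 81.6438, p* = 163.2712.
At q = 50: demand price = 179.6 − 0.2·50 = 169.6; supply price = 120 + 0.53·50 = 146.5.
Δq = 81.6438 − 50 = 31.6438; wedge = 169.6 − 146.5 = 23.1.
DWL = ½ × 31.6438 × 23.1 = $365.49 thousand.

$365.49 thousand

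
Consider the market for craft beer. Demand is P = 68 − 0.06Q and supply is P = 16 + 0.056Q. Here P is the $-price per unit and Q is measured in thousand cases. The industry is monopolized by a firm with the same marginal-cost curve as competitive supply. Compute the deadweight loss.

$1354.55 thousand

Competitive equilibrium: 68 − 0.06Q = 16 + 0.056Q → Q* = 448.2759, P* = 41.1034.
Marginal revenue: MR = 68 − 0.12Q. Set MR = MC: 68 − 0.12Q = 16 + 0.056Q → Q_m = 295.4545.
Price P_m = 68 − 0.06·295.4545 = 50.2727; MC(Q_m) = 16 + 0.056·295.4545 = 32.5455.
Competitive Q* = 448.2759, so ΔQ = 152.8214; wedge = 50.2727 − 32.5455 = 17.7272.
Welfare loss = ½ × 152.8214 × 17.7272 = $1354.55 thousand.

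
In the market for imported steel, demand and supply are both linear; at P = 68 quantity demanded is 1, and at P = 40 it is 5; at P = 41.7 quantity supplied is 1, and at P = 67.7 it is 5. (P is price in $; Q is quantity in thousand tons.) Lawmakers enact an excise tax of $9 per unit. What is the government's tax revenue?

$20.53 thousand

Demand slope = (40 − 68)/(5 − 1) = −7, so P = 75 − 7Q.
Supply slope = (67.7 − 41.7)/(5 − 1) = 6.5, so P = 35.2 + 6.5Q.
Competitive equilibrium: 75 − 7Q = 35.2 + 6.5Q → Q* = 2.9481, P* = 54.363.
With the tax, the buyer price exceeds the seller price by 9: (75 − 7Q) − (35.2 + 6.5Q) = 9 → Q' = 2.2815.
Tax revenue = 9 × 2.2815 = $20.53 thousand.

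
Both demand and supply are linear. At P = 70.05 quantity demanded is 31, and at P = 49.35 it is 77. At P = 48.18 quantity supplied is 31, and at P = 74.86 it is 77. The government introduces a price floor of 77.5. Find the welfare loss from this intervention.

735.41

Demand slope = (49.35 − 70.05)/(77 − 31) = −0.45, so P = 84 − 0.45Q.
Supply slope = (74.86 − 48.18)/(77 − 31) = 0.58, so P = 30.2 + 0.58Q.
Competitive equilibrium: 84 − 0.45Q = 30.2 + 0.58Q → Q* = 52.233, P* = 60.4951.
At the floor P = 77.5, quantity demanded = (84 − 77.5)/0.45 = 14.4444.
Sellers' marginal cost at Q' = 14.4444: 30.2 + 0.58·14.4444 = 38.5778.
ΔQ = 52.233 − 14.4444 = 37.7886; wedge = 77.5 − 38.5778 = 38.9222.
The triangle = ½ × 37.7886 × 38.9222 = 735.41.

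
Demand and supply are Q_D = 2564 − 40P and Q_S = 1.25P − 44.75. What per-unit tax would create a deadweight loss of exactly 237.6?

19.8

In inverse form: demand P = 64.1 − 0.025Q, supply P = 35.8 + 0.8Q.
Competitive equilibrium: 64.1 − 0.025Q = 35.8 + 0.8Q → Q* = 34.303, P* = 63.2424.
A tax t gives ΔQ = t/0.825 and wedge t, so DWL = t²/1.65.
t²/1.65 = 237.6 → t² = 392.04 → t = 19.8.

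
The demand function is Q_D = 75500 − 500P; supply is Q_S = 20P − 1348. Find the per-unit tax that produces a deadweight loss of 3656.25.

19.5

In inverse form: demand P = 151 − 0.002Q, supply P = 67.4 + 0.05Q.
Competitive equilibrium: 151 − 0.002Q = 67.4 + 0.05Q → Q* = 1607.6923, P* = 147.7846.
A tax t gives ΔQ = t/0.052 and wedge t, so DWL = t²/0.104.
t²/0.104 = 3656.25 → t² = 380.25 → t = 19.5.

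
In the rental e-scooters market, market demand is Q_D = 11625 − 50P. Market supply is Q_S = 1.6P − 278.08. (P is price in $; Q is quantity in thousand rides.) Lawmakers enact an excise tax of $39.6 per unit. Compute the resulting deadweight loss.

In inverse form: demand P = 232.5 − 0.02Q, supply P = 173.8 + 0.625Q.
Competitive equilibrium: 232.5 − 0.02Q = 173.8 + 0.625Q → Q* = 91.0078, P* = 230.6798.
With the tax, the buyer price exceeds the seller price by 39.6: (232.5 − 0.02Q) − (173.8 + 0.625Q) = 39.6 → Q' = 29.6124.
ΔQ = 91.0078 − 29.6124 = 61.3954; the wedge equals the tax, 39.6.
DWL = ½ × 61.3954 × 39.6 = $1215.63 thousand.

$1215.63 thousand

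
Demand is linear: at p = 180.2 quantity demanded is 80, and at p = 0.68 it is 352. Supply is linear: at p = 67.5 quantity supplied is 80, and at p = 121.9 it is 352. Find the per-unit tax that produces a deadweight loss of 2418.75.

64.5

Demand slope = (0.68 − 180.2)/(352 − 80) = −0.66, so p = 233 − 0.66q.
Supply slope = (121.9 − 67.5)/(352 − 80) = 0.2, so p = 51.5 + 0.2q.
Competitive equilibrium: 233 − 0.66q = 51.5 + 0.2q → q* = 211.0465, p* = 93.7093.
A tax t gives Δq = t/0.86 and wedge t, so DWL = t²/1.72.
t²/1.72 = 2418.75 → t² = 4160.25 → t = 64.5.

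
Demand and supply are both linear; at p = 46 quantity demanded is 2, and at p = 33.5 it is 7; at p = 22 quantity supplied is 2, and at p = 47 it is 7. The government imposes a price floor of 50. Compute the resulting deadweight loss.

Demand slope = (33.5 − 46)/(7 − 2) = −2.5, so p = 51 − 2.5q.
Supply slope = (47 − 22)/(7 − 2) = 5, so p = 12 + 5q.
Competitive equilibrium: 51 − 2.5q = 12 + 5q → q* = 5.2, p* = 38.
At the floor p = 50, quantity demanded = (51 − 50)/2.5 = 0.4.
Sellers' marginal cost at q' = 0.4: 12 + 5·0.4 = 14.
Δq = 5.2 − 0.4 = 4.8; wedge = 50 − 14 = 36.
Welfare loss = ½ × 4.8 × 36 = 86.40.

86.40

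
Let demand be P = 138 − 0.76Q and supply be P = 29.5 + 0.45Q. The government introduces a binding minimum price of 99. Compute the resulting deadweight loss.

889.96

Competitive equilibrium: 138 − 0.76Q = 29.5 + 0.45Q → Q* = 89.6694, P* = 69.8512.
At the floor P = 99, quantity demanded = (138 − 99)/0.76 = 51.3158.
Sellers' marginal cost at Q' = 51.3158: 29.5 + 0.45·51.3158 = 52.5921.
ΔQ = 89.6694 − 51.3158 = 38.3536; wedge = 99 − 52.5921 = 46.4079.
Welfare loss = ½ × 38.3536 × 46.4079 = 889.96.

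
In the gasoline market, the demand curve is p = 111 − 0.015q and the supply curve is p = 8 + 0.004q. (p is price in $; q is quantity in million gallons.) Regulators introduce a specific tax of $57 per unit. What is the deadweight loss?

Competitive equilibrium: 111 − 0.015q = 8 + 0.004q → q* = 5421.0526, p* = 29.6842.
With the tax, the buyer price exceeds the seller price by 57: (111 − 0.015q) − (8 + 0.004q) = 57 → q' = 2421.0526.
Δq = 5421.0526 − 2421.0526 = 3000; the wedge equals the tax, 57.
The triangle = ½ × 3000 × 57 = $85500 million.

$85500 million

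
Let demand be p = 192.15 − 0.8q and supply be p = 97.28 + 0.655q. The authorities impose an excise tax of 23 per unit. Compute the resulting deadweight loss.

Competitive equilibrium: 192.15 − 0.8q = 97.28 + 0.655q → q* = 65.2027, p* = 139.9878.
With the tax, the buyer price exceeds the seller price by 23: (192.15 − 0.8q) − (97.28 + 0.655q) = 23 → q' = 49.3952.
Δq = 65.2027 − 49.3952 = 15.8075; the wedge equals the tax, 23.
Deadweight loss = ½ × 15.8075 × 23 = 181.79.

181.79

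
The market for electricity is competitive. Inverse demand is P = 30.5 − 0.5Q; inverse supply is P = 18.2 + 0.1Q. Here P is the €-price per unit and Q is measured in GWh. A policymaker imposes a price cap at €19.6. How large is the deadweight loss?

€12.675

Competitive equilibrium: 30.5 − 0.5Q = 18.2 + 0.1Q → Q* = 20.5, P* = 20.25.
At the ceiling P = 19.6, quantity supplied = (19.6 − 18.2)/0.1 = 14.
Willingness to pay at Q' = 14: 30.5 − 0.5·14 = 23.5.
ΔQ = 20.5 − 14 = 6.5; wedge = 23.5 − 19.6 = 3.9.
Welfare loss = ½ × 6.5 × 3.9 = €12.675.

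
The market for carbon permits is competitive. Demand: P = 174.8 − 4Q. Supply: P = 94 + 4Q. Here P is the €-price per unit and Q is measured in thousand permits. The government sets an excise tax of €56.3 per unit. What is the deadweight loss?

€198.11 thousand

Competitive equilibrium: 174.8 − 4Q = 94 + 4Q → Q* = 10.1, P* = 134.4.
With the tax, the buyer price exceeds the seller price by 56.3: (174.8 − 4Q) − (94 + 4Q) = 56.3 → Q' = 3.0625.
ΔQ = 10.1 − 3.0625 = 7.0375; the wedge equals the tax, 56.3.
DWL = ½ × 7.0375 × 56.3 = €198.11 thousand.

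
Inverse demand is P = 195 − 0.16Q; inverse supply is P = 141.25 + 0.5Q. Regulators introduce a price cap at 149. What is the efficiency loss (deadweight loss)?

Competitive equilibrium: 195 − 0.16Q = 141.25 + 0.5Q → Q* = 81.4394, P* = 181.9697.
At the ceiling P = 149, quantity supplied = (149 − 141.25)/0.5 = 15.5.
Willingness to pay at Q' = 15.5: 195 − 0.16·15.5 = 192.52.
ΔQ = 81.4394 − 15.5 = 65.9394; wedge = 192.52 − 149 = 43.52.
DWL = ½ × 65.9394 × 43.52 = 1434.84.

1434.84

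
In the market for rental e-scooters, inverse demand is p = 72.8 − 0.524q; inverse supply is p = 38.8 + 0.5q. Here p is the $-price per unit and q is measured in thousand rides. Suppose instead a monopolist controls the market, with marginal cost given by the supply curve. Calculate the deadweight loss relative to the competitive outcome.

Competitive equilibrium: 72.8 − 0.524q = 38.8 + 0.5q → q* = 33.2031, p* = 55.4016.
Marginal revenue: MR = 72.8 − 1.048q. Set MR = MC: 72.8 − 1.048q = 38.8 + 0.5q → q_m = 21.9638.
Price p_m = 72.8 − 0.524·21.9638 = 61.291; MC(q_m) = 38.8 + 0.5·21.9638 = 49.7819.
Competitive q* = 33.2031, so Δq = 11.2393; wedge = 61.291 − 49.7819 = 11.5091.
DWL = ½ × 11.2393 × 11.5091 = $64.68 thousand.

$64.68 thousand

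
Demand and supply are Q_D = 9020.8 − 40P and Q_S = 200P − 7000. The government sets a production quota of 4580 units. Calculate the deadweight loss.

In inverse form: demand P = 225.52 − 0.025Q, supply P = 35 + 0.005Q.
Competitive equilibrium: 225.52 − 0.025Q = 35 + 0.005Q → Q* = 6350.6667, P* = 66.7533.
At Q = 4580: demand price = 225.52 − 0.025·4580 = 111.02; supply price = 35 + 0.005·4580 = 57.9.
ΔQ = 6350.6667 − 4580 = 1770.6667; wedge = 111.02 − 57.9 = 53.12.
Welfare loss = ½ × 1770.6667 × 53.12 = 47028.91.

47028.91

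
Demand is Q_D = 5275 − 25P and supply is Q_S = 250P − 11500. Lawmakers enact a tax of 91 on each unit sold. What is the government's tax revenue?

153045.45

In inverse form: demand P = 211 − 0.04Q, supply P = 46 + 0.004Q.
Competitive equilibrium: 211 − 0.04Q = 46 + 0.004Q → Q* = 3750, P* = 61.
With the tax, the buyer price exceeds the seller price by 91: (211 − 0.04Q) − (46 + 0.004Q) = 91 → Q' = 1681.81818.
Tax revenue = 91 × 1681.81818 = 153045.45.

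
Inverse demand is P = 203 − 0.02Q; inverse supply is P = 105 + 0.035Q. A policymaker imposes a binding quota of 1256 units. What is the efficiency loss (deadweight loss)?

Competitive equilibrium: 203 − 0.02Q = 105 + 0.035Q → Q* = 1781.8182, P* = 167.3636.
At Q = 1256: demand price = 203 − 0.02·1256 = 177.88; supply price = 105 + 0.035·1256 = 148.96.
ΔQ = 1781.8182 − 1256 = 525.8182; wedge = 177.88 − 148.96 = 28.92.
The triangle = ½ × 525.8182 × 28.92 = 7603.33.

7603.33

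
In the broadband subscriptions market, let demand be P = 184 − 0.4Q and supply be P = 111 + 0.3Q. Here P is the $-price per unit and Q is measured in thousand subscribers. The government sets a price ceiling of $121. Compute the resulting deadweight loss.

$1761.98 thousand

Competitive equilibrium: 184 − 0.4Q = 111 + 0.3Q → Q* = 104.28571, P* = 142.28571.
At the ceiling P = 121, quantity supplied = (121 − 111)/0.3 = 33.33333.
Willingness to pay at Q' = 33.33333: 184 − 0.4·33.33333 = 170.66667.
ΔQ = 104.28571 − 33.33333 = 70.95238; wedge = 170.66667 − 121 = 49.66667.
The triangle = ½ × 70.95238 × 49.66667 = $1761.98 thousand.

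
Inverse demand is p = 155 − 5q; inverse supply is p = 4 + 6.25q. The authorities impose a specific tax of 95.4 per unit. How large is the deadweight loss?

Competitive equilibrium: 155 − 5q = 4 + 6.25q → q* = 13.4222, p* = 87.8889.
With the tax, the buyer price exceeds the seller price by 95.4: (155 − 5q) − (4 + 6.25q) = 95.4 → q' = 4.9422.
Δq = 13.4222 − 4.9422 = 8.48; the wedge equals the tax, 95.4.
DWL = ½ × 8.48 × 95.4 = 404.496.

404.496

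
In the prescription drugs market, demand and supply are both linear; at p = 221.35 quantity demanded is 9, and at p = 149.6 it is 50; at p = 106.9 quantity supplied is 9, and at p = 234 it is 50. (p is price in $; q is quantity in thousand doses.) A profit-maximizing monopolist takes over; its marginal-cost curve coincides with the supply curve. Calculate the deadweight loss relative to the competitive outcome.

Demand slope = (149.6 − 221.35)/(50 − 9) = −1.75, so p = 237.1 − 1.75q.
Supply slope = (234 − 106.9)/(50 − 9) = 3.1, so p = 79 + 3.1q.
Competitive equilibrium: 237.1 − 1.75q = 79 + 3.1q → q* = 32.5979, p* = 180.0536.
Marginal revenue: MR = 237.1 − 3.5q. Set MR = MC: 237.1 − 3.5q = 79 + 3.1q → q_m = 23.9545.
Price p_m = 237.1 − 1.75·23.9545 = 195.1796; MC(q_m) = 79 + 3.1·23.9545 = 153.259.
Competitive q* = 32.5979, so Δq = 8.6434; wedge = 195.1796 − 153.259 = 41.9206.
DWL = ½ × 8.6434 × 41.9206 = $181.17 thousand.

$181.17 thousand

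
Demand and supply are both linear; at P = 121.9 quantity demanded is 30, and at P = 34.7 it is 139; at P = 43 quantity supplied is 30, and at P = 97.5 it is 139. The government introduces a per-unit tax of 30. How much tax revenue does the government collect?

Demand slope = (34.7 − 121.9)/(139 − 30) = −0.8, so P = 145.9 − 0.8Q.
Supply slope = (97.5 − 43)/(139 − 30) = 0.5, so P = 28 + 0.5Q.
Competitive equilibrium: 145.9 − 0.8Q = 28 + 0.5Q → Q* = 90.6923, P* = 73.3462.
With the tax, the buyer price exceeds the seller price by 30: (145.9 − 0.8Q) − (28 + 0.5Q) = 30 → Q' = 67.6154.
Tax revenue = 30 × 67.6154 = 2028.46.

2028.46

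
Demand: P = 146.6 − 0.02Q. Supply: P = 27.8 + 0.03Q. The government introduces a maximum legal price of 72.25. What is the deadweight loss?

19995.80

Competitive equilibrium: 146.6 − 0.02Q = 27.8 + 0.03Q → Q* = 2376, P* = 99.08.
At the ceiling P = 72.25, quantity supplied = (72.25 − 27.8)/0.03 = 1481.66667.
Willingness to pay at Q' = 1481.66667: 146.6 − 0.02·1481.66667 = 116.96667.
ΔQ = 2376 − 1481.66667 = 894.33333; wedge = 116.96667 − 72.25 = 44.71667.
Welfare loss = ½ × 894.33333 × 44.71667 = 19995.80.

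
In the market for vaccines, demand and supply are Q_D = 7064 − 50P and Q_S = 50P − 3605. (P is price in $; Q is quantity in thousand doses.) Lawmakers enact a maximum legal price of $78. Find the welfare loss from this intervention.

$41155.805 thousand

In inverse form: demand P = 141.28 − 0.02Q, supply P = 72.1 + 0.02Q.
Competitive equilibrium: 141.28 − 0.02Q = 72.1 + 0.02Q → Q* = 1729.5, P* = 106.69.
At the ceiling P = 78, quantity supplied = (78 − 72.1)/0.02 = 295.
Willingness to pay at Q' = 295: 141.28 − 0.02·295 = 135.38.
ΔQ = 1729.5 − 295 = 1434.5; wedge = 135.38 − 78 = 57.38.
The triangle = ½ × 1434.5 × 57.38 = $41155.805 thousand.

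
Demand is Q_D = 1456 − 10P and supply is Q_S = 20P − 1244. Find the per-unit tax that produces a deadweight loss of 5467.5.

In inverse form: demand P = 145.6 − 0.1Q, supply P = 62.2 + 0.05Q.
Competitive equilibrium: 145.6 − 0.1Q = 62.2 + 0.05Q → Q* = 556, P* = 90.
A tax t gives ΔQ = t/0.15 and wedge t, so DWL = t²/0.3.
t²/0.3 = 5467.5 → t² = 1640.25 → t = 40.5.

40.5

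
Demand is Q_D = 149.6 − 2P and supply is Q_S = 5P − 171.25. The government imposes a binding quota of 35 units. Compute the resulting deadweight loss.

184

In inverse form: demand P = 74.8 − 0.5Q, supply P = 34.25 + 0.2Q.
Competitive equilibrium: 74.8 − 0.5Q = 34.25 + 0.2Q → Q* = 57.9286, P* = 45.8357.
At Q = 35: demand price = 74.8 − 0.5·35 = 57.3; supply price = 34.25 + 0.2·35 = 41.25.
ΔQ = 57.9286 − 35 = 22.9286; wedge = 57.3 − 41.25 = 16.05.
Deadweight loss = ½ × 22.9286 × 16.05 = 184.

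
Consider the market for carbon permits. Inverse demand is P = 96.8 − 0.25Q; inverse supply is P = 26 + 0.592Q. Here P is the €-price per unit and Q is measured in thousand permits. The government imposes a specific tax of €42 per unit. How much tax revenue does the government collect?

Competitive equilibrium: 96.8 − 0.25Q = 26 + 0.592Q → Q* = 84.0855, P* = 75.7786.
With the tax, the buyer price exceeds the seller price by 42: (96.8 − 0.25Q) − (26 + 0.592Q) = 42 → Q' = 34.2043.
Tax revenue = 42 × 34.2043 = €1436.58 thousand.

€1436.58 thousand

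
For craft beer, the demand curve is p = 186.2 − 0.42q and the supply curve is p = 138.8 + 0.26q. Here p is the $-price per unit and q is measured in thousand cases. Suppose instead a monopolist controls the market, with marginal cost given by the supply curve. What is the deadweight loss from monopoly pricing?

$240.84 thousand

Competitive equilibrium: 186.2 − 0.42q = 138.8 + 0.26q → q* = 69.7059, p* = 156.9235.
Marginal revenue: MR = 186.2 − 0.84q. Set MR = MC: 186.2 − 0.84q = 138.8 + 0.26q → q_m = 43.0909.
Price p_m = 186.2 − 0.42·43.0909 = 168.1018; MC(q_m) = 138.8 + 0.26·43.0909 = 150.0036.
Competitive q* = 69.7059, so Δq = 26.615; wedge = 168.1018 − 150.0036 = 18.0982.
The triangle = ½ × 26.615 × 18.0982 = $240.84 thousand.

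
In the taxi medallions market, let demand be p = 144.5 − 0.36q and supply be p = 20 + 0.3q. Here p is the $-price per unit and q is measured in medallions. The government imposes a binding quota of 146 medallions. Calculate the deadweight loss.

Competitive equilibrium: 144.5 − 0.36q = 20 + 0.3q → q* = 188.6364, p* = 76.5909.
At q = 146: demand price = 144.5 − 0.36·146 = 91.94; supply price = 20 + 0.3·146 = 63.8.
Δq = 188.6364 − 146 = 42.6364; wedge = 91.94 − 63.8 = 28.14.
Deadweight loss = ½ × 42.6364 × 28.14 = $599.89.

$599.89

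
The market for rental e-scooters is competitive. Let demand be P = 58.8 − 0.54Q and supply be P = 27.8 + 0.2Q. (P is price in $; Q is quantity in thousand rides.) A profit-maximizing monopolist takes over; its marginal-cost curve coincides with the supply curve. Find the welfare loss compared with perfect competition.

Competitive equilibrium: 58.8 − 0.54Q = 27.8 + 0.2Q → Q* = 41.89189, P* = 36.17838.
Marginal revenue: MR = 58.8 − 1.08Q. Set MR = MC: 58.8 − 1.08Q = 27.8 + 0.2Q → Q_m = 24.21875.
Price P_m = 58.8 − 0.54·24.21875 = 45.72188; MC(Q_m) = 27.8 + 0.2·24.21875 = 32.64375.
Competitive Q* = 41.89189, so ΔQ = 17.67314; wedge = 45.72188 − 32.64375 = 13.07813.
Welfare loss = ½ × 17.67314 × 13.07813 = $115.57 thousand.

$115.57 thousand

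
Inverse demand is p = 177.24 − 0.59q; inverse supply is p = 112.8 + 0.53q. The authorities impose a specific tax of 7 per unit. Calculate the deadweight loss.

21.875

Competitive equilibrium: 177.24 − 0.59q = 112.8 + 0.53q → q* = 57.5357, p* = 143.2939.
With the tax, the buyer price exceeds the seller price by 7: (177.24 − 0.59q) − (112.8 + 0.53q) = 7 → q' = 51.2857.
Δq = 57.5357 − 51.2857 = 6.25; the wedge equals the tax, 7.
Welfare loss = ½ × 6.25 × 7 = 21.875.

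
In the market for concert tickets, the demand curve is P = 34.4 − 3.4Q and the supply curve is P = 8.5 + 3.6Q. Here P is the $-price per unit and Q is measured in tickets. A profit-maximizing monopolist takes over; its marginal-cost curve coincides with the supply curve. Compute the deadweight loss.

$5.12

Competitive equilibrium: 34.4 − 3.4Q = 8.5 + 3.6Q → Q* = 3.7, P* = 21.82.
Marginal revenue: MR = 34.4 − 6.8Q. Set MR = MC: 34.4 − 6.8Q = 8.5 + 3.6Q → Q_m = 2.4904.
Price P_m = 34.4 − 3.4·2.4904 = 25.9326; MC(Q_m) = 8.5 + 3.6·2.4904 = 17.4654.
Competitive Q* = 3.7, so ΔQ = 1.2096; wedge = 25.9326 − 17.4654 = 8.4672.
DWL = ½ × 1.2096 × 8.4672 = $5.12.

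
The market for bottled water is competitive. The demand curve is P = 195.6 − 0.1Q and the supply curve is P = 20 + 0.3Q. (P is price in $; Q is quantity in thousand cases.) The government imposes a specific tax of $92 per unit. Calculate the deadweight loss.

Competitive equilibrium: 195.6 − 0.1Q = 20 + 0.3Q → Q* = 439, P* = 151.7.
With the tax, the buyer price exceeds the seller price by 92: (195.6 − 0.1Q) − (20 + 0.3Q) = 92 → Q' = 209.
ΔQ = 439 − 209 = 230; the wedge equals the tax, 92.
Deadweight loss = ½ × 230 × 92 = $10580 thousand.

$10580 thousand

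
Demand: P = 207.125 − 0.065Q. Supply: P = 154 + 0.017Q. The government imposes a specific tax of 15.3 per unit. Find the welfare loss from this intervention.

1427.38

Competitive equilibrium: 207.125 − 0.065Q = 154 + 0.017Q → Q* = 647.8659, P* = 165.0137.
With the tax, the buyer price exceeds the seller price by 15.3: (207.125 − 0.065Q) − (154 + 0.017Q) = 15.3 → Q' = 461.2805.
ΔQ = 647.8659 − 461.2805 = 186.5854; the wedge equals the tax, 15.3.
Welfare loss = ½ × 186.5854 × 15.3 = 1427.38.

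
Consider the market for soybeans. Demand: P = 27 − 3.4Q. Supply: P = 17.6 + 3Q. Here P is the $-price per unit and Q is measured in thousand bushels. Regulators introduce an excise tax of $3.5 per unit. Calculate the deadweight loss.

Competitive equilibrium: 27 − 3.4Q = 17.6 + 3Q → Q* = 1.4688, P* = 22.0063.
With the tax, the buyer price exceeds the seller price by 3.5: (27 − 3.4Q) − (17.6 + 3Q) = 3.5 → Q' = 0.9219.
ΔQ = 1.4688 − 0.9219 = 0.5469; the wedge equals the tax, 3.5.
The triangle = ½ × 0.5469 × 3.5 = $0.96 thousand.

$0.96 thousand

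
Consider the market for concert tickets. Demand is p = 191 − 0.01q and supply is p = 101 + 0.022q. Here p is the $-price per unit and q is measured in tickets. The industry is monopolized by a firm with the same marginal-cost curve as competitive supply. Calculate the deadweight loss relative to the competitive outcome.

Competitive equilibrium: 191 − 0.01q = 101 + 0.022q → q* = 2812.5, p* = 162.875.
Marginal revenue: MR = 191 − 0.02q. Set MR = MC: 191 − 0.02q = 101 + 0.022q → q_m = 2142.85714.
Price p_m = 191 − 0.01·2142.85714 = 169.57143; MC(q_m) = 101 + 0.022·2142.85714 = 148.14286.
Competitive q* = 2812.5, so Δq = 669.64286; wedge = 169.57143 − 148.14286 = 21.42857.
DWL = ½ × 669.64286 × 21.42857 = $7174.74.

$7174.74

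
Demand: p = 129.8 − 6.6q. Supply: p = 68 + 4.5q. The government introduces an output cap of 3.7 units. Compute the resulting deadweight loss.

19.36

Competitive equilibrium: 129.8 − 6.6q = 68 + 4.5q → q* = 5.5676, p* = 93.0541.
At q = 3.7: demand price = 129.8 − 6.6·3.7 = 105.38; supply price = 68 + 4.5·3.7 = 84.65.
Δq = 5.5676 − 3.7 = 1.8676; wedge = 105.38 − 84.65 = 20.73.
Welfare loss = ½ × 1.8676 × 20.73 = 19.36.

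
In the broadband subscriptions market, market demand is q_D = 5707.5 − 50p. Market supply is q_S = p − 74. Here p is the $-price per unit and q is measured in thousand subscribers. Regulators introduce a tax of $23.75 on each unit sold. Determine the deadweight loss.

$276.50 thousand

In inverse form: demand p = 114.15 − 0.02q, supply p = 74 + q.
Competitive equilibrium: 114.15 − 0.02q = 74 + q → q* = 39.3627, p* = 113.3627.
With the tax, the buyer price exceeds the seller price by 23.75: (114.15 − 0.02q) − (74 + q) = 23.75 → q' = 16.0784.
Δq = 39.3627 − 16.0784 = 23.2843; the wedge equals the tax, 23.75.
Deadweight loss = ½ × 23.2843 × 23.75 = $276.50 thousand.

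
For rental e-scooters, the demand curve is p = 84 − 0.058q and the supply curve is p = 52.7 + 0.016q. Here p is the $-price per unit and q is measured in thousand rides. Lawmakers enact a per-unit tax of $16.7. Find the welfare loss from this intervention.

$1884.39 thousand

Competitive equilibrium: 84 − 0.058q = 52.7 + 0.016q → q* = 422.973, p* = 59.4676.
With the tax, the buyer price exceeds the seller price by 16.7: (84 − 0.058q) − (52.7 + 0.016q) = 16.7 → q' = 197.2973.
Δq = 422.973 − 197.2973 = 225.6757; the wedge equals the tax, 16.7.
Welfare loss = ½ × 225.6757 × 16.7 = $1884.39 thousand.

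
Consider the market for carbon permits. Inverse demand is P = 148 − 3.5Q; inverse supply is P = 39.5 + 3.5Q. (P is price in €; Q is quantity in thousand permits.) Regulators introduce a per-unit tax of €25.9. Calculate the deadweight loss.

Competitive equilibrium: 148 − 3.5Q = 39.5 + 3.5Q → Q* = 15.5, P* = 93.75.
With the tax, the buyer price exceeds the seller price by 25.9: (148 − 3.5Q) − (39.5 + 3.5Q) = 25.9 → Q' = 11.8.
ΔQ = 15.5 − 11.8 = 3.7; the wedge equals the tax, 25.9.
Deadweight loss = ½ × 3.7 × 25.9 = €47.915 thousand.

€47.915 thousand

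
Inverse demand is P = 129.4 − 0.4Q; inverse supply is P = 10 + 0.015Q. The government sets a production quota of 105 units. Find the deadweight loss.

6927.02

Competitive equilibrium: 129.4 − 0.4Q = 10 + 0.015Q → Q* = 287.7108, P* = 14.3157.
At Q = 105: demand price = 129.4 − 0.4·105 = 87.4; supply price = 10 + 0.015·105 = 11.575.
ΔQ = 287.7108 − 105 = 182.7108; wedge = 87.4 − 11.575 = 75.825.
DWL = ½ × 182.7108 × 75.825 = 6927.02.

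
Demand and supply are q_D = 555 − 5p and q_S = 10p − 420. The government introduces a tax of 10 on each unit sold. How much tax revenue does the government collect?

In inverse form: demand p = 111 − 0.2q, supply p = 42 + 0.1q.
Competitive equilibrium: 111 − 0.2q = 42 + 0.1q → q* = 230, p* = 65.
With the tax, the buyer price exceeds the seller price by 10: (111 − 0.2q) − (42 + 0.1q) = 10 → q' = 196.6667.
Tax revenue = 10 × 196.6667 = 1966.67.

1966.67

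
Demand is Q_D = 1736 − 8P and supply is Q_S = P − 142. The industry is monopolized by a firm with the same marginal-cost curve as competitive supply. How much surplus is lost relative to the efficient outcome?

25

In inverse form: demand P = 217 − 0.125Q, supply P = 142 + Q.
Competitive equilibrium: 217 − 0.125Q = 142 + Q → Q* = 66.6667, P* = 208.6667.
Marginal revenue: MR = 217 − 0.25Q. Set MR = MC: 217 − 0.25Q = 142 + Q → Q_m = 60.
Price P_m = 217 − 0.125·60 = 209.5; MC(Q_m) = 142 + 1·60 = 202.
Competitive Q* = 66.6667, so ΔQ = 6.6667; wedge = 209.5 − 202 = 7.5.
The triangle = ½ × 6.6667 × 7.5 = 25.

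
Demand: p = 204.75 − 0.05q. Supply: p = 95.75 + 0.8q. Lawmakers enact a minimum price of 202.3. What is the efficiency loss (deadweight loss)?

2668.25

Competitive equilibrium: 204.75 − 0.05q = 95.75 + 0.8q → q* = 128.2353, p* = 198.3382.
At the floor p = 202.3, quantity demanded = (204.75 − 202.3)/0.05 = 49.
Sellers' marginal cost at q' = 49: 95.75 + 0.8·49 = 134.95.
Δq = 128.2353 − 49 = 79.2353; wedge = 202.3 − 134.95 = 67.35.
Welfare loss = ½ × 79.2353 × 67.35 = 2668.25.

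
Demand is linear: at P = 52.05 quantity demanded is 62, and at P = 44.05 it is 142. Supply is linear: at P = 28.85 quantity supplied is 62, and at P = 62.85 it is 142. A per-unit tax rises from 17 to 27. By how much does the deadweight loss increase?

Demand slope = (44.05 − 52.05)/(142 − 62) = −0.1, so P = 58.25 − 0.1Q.
Supply slope = (62.85 − 28.85)/(142 − 62) = 0.425, so P = 2.5 + 0.425Q.
Competitive equilibrium: 58.25 − 0.1Q = 2.5 + 0.425Q → Q* = 106.1905, P* = 47.631.
For a per-unit tax t: ΔQ = t/0.525, so DWL = ½·t·(t/0.525) = t²/1.05.
At t = 17: DWL = 275.238. At t = 27: DWL = 694.286.
Increase = 694.286 − 275.238 = 419.05.

419.05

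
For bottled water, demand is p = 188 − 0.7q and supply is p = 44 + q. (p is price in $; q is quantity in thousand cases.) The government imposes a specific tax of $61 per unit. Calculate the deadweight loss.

Competitive equilibrium: 188 − 0.7q = 44 + q → q* = 84.7059, p* = 128.7059.
With the tax, the buyer price exceeds the seller price by 61: (188 − 0.7q) − (44 + q) = 61 → q' = 48.8235.
Δq = 84.7059 − 48.8235 = 35.8824; the wedge equals the tax, 61.
The triangle = ½ × 35.8824 × 61 = $1094.41 thousand.

$1094.41 thousand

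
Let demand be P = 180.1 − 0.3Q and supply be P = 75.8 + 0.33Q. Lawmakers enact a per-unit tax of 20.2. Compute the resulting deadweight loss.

323.84

Competitive equilibrium: 180.1 − 0.3Q = 75.8 + 0.33Q → Q* = 165.5556, P* = 130.4333.
With the tax, the buyer price exceeds the seller price by 20.2: (180.1 − 0.3Q) − (75.8 + 0.33Q) = 20.2 → Q' = 133.4921.
ΔQ = 165.5556 − 133.4921 = 32.0635; the wedge equals the tax, 20.2.
The triangle = ½ × 32.0635 × 20.2 = 323.84.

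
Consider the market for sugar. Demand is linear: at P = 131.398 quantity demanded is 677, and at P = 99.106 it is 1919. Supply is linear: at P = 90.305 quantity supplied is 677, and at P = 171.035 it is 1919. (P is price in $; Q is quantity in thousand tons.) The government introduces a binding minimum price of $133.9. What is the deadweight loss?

Demand slope = (99.106 − 131.398)/(1919 − 677) = −0.026, so P = 149 − 0.026Q.
Supply slope = (171.035 − 90.305)/(1919 − 677) = 0.065, so P = 46.3 + 0.065Q.
Competitive equilibrium: 149 − 0.026Q = 46.3 + 0.065Q → Q* = 1128.5714, P* = 119.6571.
At the floor P = 133.9, quantity demanded = (149 − 133.9)/0.026 = 580.7692.
Sellers' marginal cost at Q' = 580.7692: 46.3 + 0.065·580.7692 = 84.05.
ΔQ = 1128.5714 − 580.7692 = 547.8022; wedge = 133.9 − 84.05 = 49.85.
The triangle = ½ × 547.8022 × 49.85 = $13653.97 thousand.

$13653.97 thousand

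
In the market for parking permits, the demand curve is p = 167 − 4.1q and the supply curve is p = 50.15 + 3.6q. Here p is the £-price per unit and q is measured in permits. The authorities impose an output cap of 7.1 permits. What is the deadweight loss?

Competitive equilibrium: 167 − 4.1q = 50.15 + 3.6q → q* = 15.1753, p* = 104.7812.
At q = 7.1: demand price = 167 − 4.1·7.1 = 137.89; supply price = 50.15 + 3.6·7.1 = 75.71.
Δq = 15.1753 − 7.1 = 8.0753; wedge = 137.89 − 75.71 = 62.18.
Welfare loss = ½ × 8.0753 × 62.18 = £251.06.

£251.06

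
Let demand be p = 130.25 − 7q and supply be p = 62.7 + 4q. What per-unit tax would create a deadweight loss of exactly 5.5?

11

Competitive equilibrium: 130.25 − 7q = 62.7 + 4q → q* = 6.1409, p* = 87.2636.
A tax t gives Δq = t/11 and wedge t, so DWL = t²/22.
t²/22 = 5.5 → t² = 121 → t = 11.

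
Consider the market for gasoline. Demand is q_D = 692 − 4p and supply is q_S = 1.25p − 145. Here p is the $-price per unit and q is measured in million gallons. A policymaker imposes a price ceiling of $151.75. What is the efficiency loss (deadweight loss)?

In inverse form: demand p = 173 − 0.25q, supply p = 116 + 0.8q.
Competitive equilibrium: 173 − 0.25q = 116 + 0.8q → q* = 54.2857, p* = 159.4286.
At the ceiling p = 151.75, quantity supplied = (151.75 − 116)/0.8 = 44.6875.
Willingness to pay at q' = 44.6875: 173 − 0.25·44.6875 = 161.8281.
Δq = 54.2857 − 44.6875 = 9.5982; wedge = 161.8281 − 151.75 = 10.0781.
Welfare loss = ½ × 9.5982 × 10.0781 = $48.37 million.

$48.37 million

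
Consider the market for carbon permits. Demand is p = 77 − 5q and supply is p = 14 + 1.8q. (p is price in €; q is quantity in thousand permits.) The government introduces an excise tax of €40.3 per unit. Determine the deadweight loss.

Competitive equilibrium: 77 − 5q = 14 + 1.8q → q* = 9.2647, p* = 30.6765.
With the tax, the buyer price exceeds the seller price by 40.3: (77 − 5q) − (14 + 1.8q) = 40.3 → q' = 3.3382.
Δq = 9.2647 − 3.3382 = 5.9265; the wedge equals the tax, 40.3.
Welfare loss = ½ × 5.9265 × 40.3 = €119.42 thousand.

€119.42 thousand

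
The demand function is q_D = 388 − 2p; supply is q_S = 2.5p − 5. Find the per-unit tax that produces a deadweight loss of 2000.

In inverse form: demand p = 194 − 0.5q, supply p = 2 + 0.4q.
Competitive equilibrium: 194 − 0.5q = 2 + 0.4q → q* = 213.3333, p* = 87.3333.
A tax t gives Δq = t/0.9 and wedge t, so DWL = t²/1.8.
t²/1.8 = 2000 → t² = 3600 → t = 60.

60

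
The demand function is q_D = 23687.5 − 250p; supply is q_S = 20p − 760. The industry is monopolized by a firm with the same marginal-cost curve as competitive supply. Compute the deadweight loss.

In inverse form: demand p = 94.75 − 0.004q, supply p = 38 + 0.05q.
Competitive equilibrium: 94.75 − 0.004q = 38 + 0.05q → q* = 1050.9259, p* = 90.5463.
Marginal revenue: MR = 94.75 − 0.008q. Set MR = MC: 94.75 − 0.008q = 38 + 0.05q → q_m = 978.4483.
Price p_m = 94.75 − 0.004·978.4483 = 90.8362; MC(q_m) = 38 + 0.05·978.4483 = 86.9224.
Competitive q* = 1050.9259, so Δq = 72.4776; wedge = 90.8362 − 86.9224 = 3.9138.
Welfare loss = ½ × 72.4776 × 3.9138 = 141.83.

141.83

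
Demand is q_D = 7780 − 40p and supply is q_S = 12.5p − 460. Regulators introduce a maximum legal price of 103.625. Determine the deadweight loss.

23328.13

In inverse form: demand p = 194.5 − 0.025q, supply p = 36.8 + 0.08q.
Competitive equilibrium: 194.5 − 0.025q = 36.8 + 0.08q → q* = 1501.9048, p* = 156.9524.
At the ceiling p = 103.625, quantity supplied = (103.625 − 36.8)/0.08 = 835.3125.
Willingness to pay at q' = 835.3125: 194.5 − 0.025·835.3125 = 173.6172.
Δq = 1501.9048 − 835.3125 = 666.5923; wedge = 173.6172 − 103.625 = 69.9922.
Welfare loss = ½ × 666.5923 × 69.9922 = 23328.13.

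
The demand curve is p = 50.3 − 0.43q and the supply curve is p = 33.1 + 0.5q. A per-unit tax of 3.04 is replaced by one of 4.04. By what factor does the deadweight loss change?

1.766

Competitive equilibrium: 50.3 − 0.43q = 33.1 + 0.5q → q* = 18.4946, p* = 42.3473.
For a per-unit tax t: Δq = t/0.93, so DWL = ½·t·(t/0.93) = t²/1.86.
At t = 3.04: DWL = 4.969. At t = 4.04: DWL = 8.775.
Ratio = (4.04/3.04)² = 1.766.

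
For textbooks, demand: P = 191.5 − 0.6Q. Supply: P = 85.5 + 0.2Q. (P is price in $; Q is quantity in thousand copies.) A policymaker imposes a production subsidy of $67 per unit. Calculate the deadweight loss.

$2805.625 thousand

Competitive equilibrium: 191.5 − 0.6Q = 85.5 + 0.2Q → Q* = 132.5, P* = 112.
The subsidy lowers effective supply by 67: P = 18.5 + 0.2Q.
New quantity: 191.5 − 0.6Q = 18.5 + 0.2Q → Q' = 216.25.
Overproduction ΔQ = 216.25 − 132.5 = 83.75; wedge = subsidy = 67.
The triangle = ½ × 83.75 × 67 = $2805.625 thousand.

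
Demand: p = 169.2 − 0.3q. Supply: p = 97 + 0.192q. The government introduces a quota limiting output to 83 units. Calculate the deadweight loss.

Competitive equilibrium: 169.2 − 0.3q = 97 + 0.192q → q* = 146.748, p* = 125.1756.
At q = 83: demand price = 169.2 − 0.3·83 = 144.3; supply price = 97 + 0.192·83 = 112.936.
Δq = 146.748 − 83 = 63.748; wedge = 144.3 − 112.936 = 31.364.
DWL = ½ × 63.748 × 31.364 = 999.70.

999.70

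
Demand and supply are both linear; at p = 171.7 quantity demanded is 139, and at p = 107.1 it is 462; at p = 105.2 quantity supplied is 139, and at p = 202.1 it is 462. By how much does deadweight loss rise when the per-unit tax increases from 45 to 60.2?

Demand slope = (107.1 − 171.7)/(462 − 139) = −0.2, so p = 199.5 − 0.2q.
Supply slope = (202.1 − 105.2)/(462 − 139) = 0.3, so p = 63.5 + 0.3q.
Competitive equilibrium: 199.5 − 0.2q = 63.5 + 0.3q → q* = 272, p* = 145.1.
For a per-unit tax t: Δq = t/0.5, so DWL = ½·t·(t/0.5) = t²/1.
At t = 45: DWL = 2025. At t = 60.2: DWL = 3624.04.
Increase = 3624.04 − 2025 = 1599.04.

1599.04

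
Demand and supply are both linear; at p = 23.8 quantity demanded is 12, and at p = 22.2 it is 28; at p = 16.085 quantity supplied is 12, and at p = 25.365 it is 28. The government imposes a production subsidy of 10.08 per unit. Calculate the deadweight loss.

Demand slope = (22.2 − 23.8)/(28 − 12) = −0.1, so p = 25 − 0.1q.
Supply slope = (25.365 − 16.085)/(28 − 12) = 0.58, so p = 9.125 + 0.58q.
Competitive equilibrium: 25 − 0.1q = 9.125 + 0.58q → q* = 23.3456, p* = 22.6654.
The subsidy lowers effective supply by 10.08: p = 0.58q − 0.955.
New quantity: 25 − 0.1q = 0.58q − 0.955 → q' = 38.1691.
Overproduction Δq = 38.1691 − 23.3456 = 14.8235; wedge = subsidy = 10.08.
Deadweight loss = ½ × 14.8235 × 10.08 = 74.71.

74.71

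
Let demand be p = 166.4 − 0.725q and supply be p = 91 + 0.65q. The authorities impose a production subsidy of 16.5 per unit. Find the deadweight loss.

99

Competitive equilibrium: 166.4 − 0.725q = 91 + 0.65q → q* = 54.8364, p* = 126.6436.
The subsidy lowers effective supply by 16.5: p = 74.5 + 0.65q.
New quantity: 166.4 − 0.725q = 74.5 + 0.65q → q' = 66.8364.
Overproduction Δq = 66.8364 − 54.8364 = 12; wedge = subsidy = 16.5.
The triangle = ½ × 12 × 16.5 = 99.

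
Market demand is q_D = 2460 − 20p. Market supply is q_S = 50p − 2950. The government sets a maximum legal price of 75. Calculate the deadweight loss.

In inverse form: demand p = 123 − 0.05q, supply p = 59 + 0.02q.
Competitive equilibrium: 123 − 0.05q = 59 + 0.02q → q* = 914.2857, p* = 77.2857.
At the ceiling p = 75, quantity supplied = (75 − 59)/0.02 = 800.
Willingness to pay at q' = 800: 123 − 0.05·800 = 83.
Δq = 914.2857 − 800 = 114.2857; wedge = 83 − 75 = 8.
Welfare loss = ½ × 114.2857 × 8 = 457.14.

457.14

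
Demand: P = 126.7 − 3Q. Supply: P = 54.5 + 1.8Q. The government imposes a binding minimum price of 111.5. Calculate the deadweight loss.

Competitive equilibrium: 126.7 − 3Q = 54.5 + 1.8Q → Q* = 15.0417, P* = 81.575.
At the floor P = 111.5, quantity demanded = (126.7 − 111.5)/3 = 5.0667.
Sellers' marginal cost at Q' = 5.0667: 54.5 + 1.8·5.0667 = 63.6201.
ΔQ = 15.0417 − 5.0667 = 9.975; wedge = 111.5 − 63.6201 = 47.8799.
Deadweight loss = ½ × 9.975 × 47.8799 = 238.80.

238.80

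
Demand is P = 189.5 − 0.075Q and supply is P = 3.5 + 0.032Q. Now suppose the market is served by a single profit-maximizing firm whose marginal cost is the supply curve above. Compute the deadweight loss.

27453.13

Competitive equilibrium: 189.5 − 0.075Q = 3.5 + 0.032Q → Q* = 1738.31776, P* = 59.12617.
Marginal revenue: MR = 189.5 − 0.15Q. Set MR = MC: 189.5 − 0.15Q = 3.5 + 0.032Q → Q_m = 1021.97802.
Price P_m = 189.5 − 0.075·1021.97802 = 112.85165; MC(Q_m) = 3.5 + 0.032·1021.97802 = 36.2033.
Competitive Q* = 1738.31776, so ΔQ = 716.33974; wedge = 112.85165 − 36.2033 = 76.64835.
The triangle = ½ × 716.33974 × 76.64835 = 27453.13.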